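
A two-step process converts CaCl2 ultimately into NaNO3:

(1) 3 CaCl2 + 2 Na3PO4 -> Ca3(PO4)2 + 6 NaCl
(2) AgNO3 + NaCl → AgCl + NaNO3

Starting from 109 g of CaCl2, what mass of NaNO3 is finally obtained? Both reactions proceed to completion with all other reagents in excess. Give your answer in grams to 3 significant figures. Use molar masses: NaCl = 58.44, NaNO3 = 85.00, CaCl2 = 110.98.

n(CaCl2) = 109.0 / 110.98 = 0.9822 mol.
Step 1 gives a 3:6 ratio of CaCl2 to NaCl, so n(NaCl) = 1.964 mol.
In step 2 the NaCl:NaNO3 ratio is 1:1, so n(NaNO3) = 1.964 mol.
Mass of NaNO3 = 1.964 × 85.00 = 167.0 g.

167 g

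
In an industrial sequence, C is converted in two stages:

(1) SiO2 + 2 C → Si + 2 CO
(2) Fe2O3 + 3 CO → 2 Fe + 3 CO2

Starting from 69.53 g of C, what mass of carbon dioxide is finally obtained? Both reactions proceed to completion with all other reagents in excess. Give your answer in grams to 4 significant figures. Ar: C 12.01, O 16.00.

M(C) = 12.01 g/mol.
M(CO2) = 12.01 + 2(16.00) = 44.01 g/mol.
n(C) = 69.530 / 12.01 = 5.7893 mol.
Step 1 gives a 2:2 ratio of C to CO, so n(CO) = 5.7893 mol.
In step 2 the CO:CO2 ratio is 3:3, so n(CO2) = 5.7893 mol.
Mass of CO2 = 5.7893 × 44.01 = 254.79 g.

254.8 g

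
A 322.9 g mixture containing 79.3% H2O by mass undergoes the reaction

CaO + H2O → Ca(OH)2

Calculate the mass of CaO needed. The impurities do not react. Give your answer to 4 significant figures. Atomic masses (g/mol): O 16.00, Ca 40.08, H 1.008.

797.1 g

Mass of pure H2O = 322.9 g × 0.793 = 256.06 g.
M(H2O) = 2(1.008) + 16.00 = 18.016 g/mol.
M(CaO) = 40.08 + 16.00 = 56.08 g/mol.
n(H2O) = 256.06 g / 18.016 g/mol = 14.213 mol.
From the equation the H2O:CaO mole ratio is 1:1, so n(CaO) = 14.213 × 1/1 = 14.213 mol.
Mass of CaO = 14.213 mol × 56.08 g/mol = 797.06 g.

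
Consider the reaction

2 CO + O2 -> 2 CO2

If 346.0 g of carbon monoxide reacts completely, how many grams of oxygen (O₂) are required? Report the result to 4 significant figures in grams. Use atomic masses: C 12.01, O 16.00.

197.6 g

M(CO) = 12.01 + 16.00 = 28.01 g/mol.
M(O2) = 2(16.00) = 32.00 g/mol.
n(CO) = 346.00 g / 28.01 g/mol = 12.353 mol.
From the equation the CO:O2 mole ratio is 2:1, so n(O2) = 12.353 × 1/2 = 6.1764 mol.
Mass of O2 = 6.1764 mol × 32.00 g/mol = 197.64 g.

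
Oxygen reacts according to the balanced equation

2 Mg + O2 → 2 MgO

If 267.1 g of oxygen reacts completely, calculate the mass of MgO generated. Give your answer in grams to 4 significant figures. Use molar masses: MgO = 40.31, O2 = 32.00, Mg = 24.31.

672.9 g

n(O2) = 267.10 g / 32.00 g/mol = 8.3469 mol.
From the equation the O2:MgO mole ratio is 1:2, so n(MgO) = 8.3469 × 2/1 = 16.694 mol.
Mass of MgO = 16.694 mol × 40.31 g/mol = 672.93 g.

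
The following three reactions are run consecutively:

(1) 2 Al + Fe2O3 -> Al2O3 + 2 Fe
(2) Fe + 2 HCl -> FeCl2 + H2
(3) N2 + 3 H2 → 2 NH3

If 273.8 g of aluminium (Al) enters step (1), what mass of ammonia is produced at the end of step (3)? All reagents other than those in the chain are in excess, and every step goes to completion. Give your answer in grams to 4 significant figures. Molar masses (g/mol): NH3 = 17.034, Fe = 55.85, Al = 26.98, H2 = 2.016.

n(Al) = 273.8 / 26.98 = 10.148 mol.
Reaction (1): Al→Fe ratio 2:2 ⇒ n(Fe) = 10.148 mol.
Reaction (2): Fe→H2 ratio 1:1 ⇒ n(H2) = 10.148 mol.
Reaction (3): H2→NH3 ratio 3:2 ⇒ n(NH3) = 6.7655 mol.
Mass of NH3 = 6.7655 × 17.034 = 115.24 g.

115.2 g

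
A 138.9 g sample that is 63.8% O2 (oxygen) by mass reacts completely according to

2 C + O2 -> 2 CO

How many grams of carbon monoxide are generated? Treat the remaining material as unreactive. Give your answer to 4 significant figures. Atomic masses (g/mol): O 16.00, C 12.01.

Mass of pure O2 = 138.9 g × 0.638 = 88.618 g.
M(O2) = 2(16.00) = 32.00 g/mol.
M(CO) = 12.01 + 16.00 = 28.01 g/mol.
n(O2) = 88.618 g / 32.00 g/mol = 2.7693 mol.
From the equation the O2:CO mole ratio is 1:2, so n(CO) = 2.7693 × 2/1 = 5.5386 mol.
Mass of CO = 5.5386 mol × 28.01 g/mol = 155.14 g.

155.1 g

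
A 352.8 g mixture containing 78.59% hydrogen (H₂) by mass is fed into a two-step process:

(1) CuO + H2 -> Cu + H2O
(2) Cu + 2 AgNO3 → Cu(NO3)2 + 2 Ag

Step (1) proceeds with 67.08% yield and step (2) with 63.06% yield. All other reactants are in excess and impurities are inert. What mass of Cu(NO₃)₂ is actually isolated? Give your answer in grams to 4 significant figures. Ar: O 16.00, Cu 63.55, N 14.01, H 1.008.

Pure H2 = 352.8 × 0.7859 = 277.27 g.
M(H2) = 2(1.008) = 2.016 g/mol.
M(Cu(NO3)2) = 63.55 + 2(14.01) + 6(16.00) = 187.57 g/mol.
n(H2) = 277.27 / 2.016 = 137.53 mol.
Step 1 (H2:Cu = 1:1): theoretical n(Cu) = 137.53 mol; at 67.08% yield, n(Cu) = 92.257 mol.
Step 2 (Cu:Cu(NO3)2 = 1:1): theoretical n(Cu(NO3)2) = 92.257 mol, so theoretical mass = 92.257 × 187.57 = 17305 g.
At 63.06% yield, actual mass of Cu(NO3)2 = 17305 × 0.6306 = 10912 g.

10910 g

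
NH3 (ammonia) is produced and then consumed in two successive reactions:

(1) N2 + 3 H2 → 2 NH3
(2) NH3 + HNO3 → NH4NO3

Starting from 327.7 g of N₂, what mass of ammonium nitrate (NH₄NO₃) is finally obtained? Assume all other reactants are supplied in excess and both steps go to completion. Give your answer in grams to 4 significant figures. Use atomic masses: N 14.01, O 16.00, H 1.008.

1872 g

M(N2) = 2(14.01) = 28.02 g/mol.
M(NH4NO3) = 2(14.01) + 4(1.008) + 3(16.00) = 80.052 g/mol.
n(N2) = 327.70 / 28.02 = 11.695 mol.
Step 1 gives a 1:2 ratio of N2 to NH3, so n(NH3) = 23.390 mol.
In step 2 the NH3:NH4NO3 ratio is 1:1, so n(NH4NO3) = 23.390 mol.
Mass of NH4NO3 = 23.390 × 80.052 = 1872.5 g.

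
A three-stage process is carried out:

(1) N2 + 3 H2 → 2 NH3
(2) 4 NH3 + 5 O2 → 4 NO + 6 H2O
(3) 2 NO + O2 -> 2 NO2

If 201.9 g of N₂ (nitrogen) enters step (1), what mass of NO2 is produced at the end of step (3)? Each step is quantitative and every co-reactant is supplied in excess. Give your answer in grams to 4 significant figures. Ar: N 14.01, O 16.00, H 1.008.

663.1 g

M(N2) = 2(14.01) = 28.02 g/mol.
M(NO2) = 14.01 + 2(16.00) = 46.01 g/mol.
n(N2) = 201.9 / 28.02 = 7.2056 mol.
Reaction (1): N2→NH3 ratio 1:2 ⇒ n(NH3) = 14.411 mol.
Reaction (2): NH3→NO ratio 4:4 ⇒ n(NO) = 14.411 mol.
Reaction (3): NO→NO2 ratio 2:2 ⇒ n(NO2) = 14.411 mol.
Mass of NO2 = 14.411 × 46.01 = 663.06 g.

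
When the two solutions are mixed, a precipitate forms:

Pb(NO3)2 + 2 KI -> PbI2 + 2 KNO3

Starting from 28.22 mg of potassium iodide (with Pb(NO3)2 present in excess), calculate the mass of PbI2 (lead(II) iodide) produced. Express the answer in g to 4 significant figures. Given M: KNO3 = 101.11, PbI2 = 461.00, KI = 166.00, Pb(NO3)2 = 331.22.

0.03918 g

Convert: 28.22 mg = 0.028220 g.
n(KI) = 0.028220 g / 166.00 g/mol = 0.00017000 mol.
From the equation the KI:PbI2 mole ratio is 2:1, so n(PbI2) = 0.00017000 × 1/2 = 8.5000 × 10^-5 mol.
Mass of PbI2 = 8.5000 × 10^-5 mol × 461.00 g/mol = 0.039185 g.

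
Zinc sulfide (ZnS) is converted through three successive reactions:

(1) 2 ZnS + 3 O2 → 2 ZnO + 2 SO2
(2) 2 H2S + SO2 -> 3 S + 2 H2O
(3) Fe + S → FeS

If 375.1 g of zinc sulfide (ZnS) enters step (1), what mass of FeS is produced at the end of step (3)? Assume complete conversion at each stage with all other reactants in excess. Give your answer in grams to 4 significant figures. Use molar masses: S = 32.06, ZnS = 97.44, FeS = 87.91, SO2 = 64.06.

1015 g

n(ZnS) = 375.1 / 97.44 = 3.8495 mol.
Reaction (1): ZnS→SO2 ratio 2:2 ⇒ n(SO2) = 3.8495 mol.
Reaction (2): SO2→S ratio 1:3 ⇒ n(S) = 11.549 mol.
Reaction (3): S→FeS ratio 1:1 ⇒ n(FeS) = 11.549 mol.
Mass of FeS = 11.549 × 87.91 = 1015.2 g.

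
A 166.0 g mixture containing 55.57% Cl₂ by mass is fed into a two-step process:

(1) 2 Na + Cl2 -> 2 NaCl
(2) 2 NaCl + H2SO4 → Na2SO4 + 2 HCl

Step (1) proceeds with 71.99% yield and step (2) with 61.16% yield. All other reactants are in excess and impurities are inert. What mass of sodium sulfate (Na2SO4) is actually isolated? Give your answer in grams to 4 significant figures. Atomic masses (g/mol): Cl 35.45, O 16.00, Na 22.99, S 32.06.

Pure Cl2 = 166.0 × 0.5557 = 92.246 g.
M(Cl2) = 2(35.45) = 70.90 g/mol.
M(Na2SO4) = 2(22.99) + 32.06 + 4(16.00) = 142.04 g/mol.
n(Cl2) = 92.246 / 70.90 = 1.3011 mol.
Step 1 (Cl2:NaCl = 1:2): theoretical n(NaCl) = 2.6021 mol; at 71.99% yield, n(NaCl) = 1.8733 mol.
Step 2 (NaCl:Na2SO4 = 2:1): theoretical n(Na2SO4) = 0.93664 mol, so theoretical mass = 0.93664 × 142.04 = 133.04 g.
At 61.16% yield, actual mass of Na2SO4 = 133.04 × 0.6116 = 81.368 g.

81.37 g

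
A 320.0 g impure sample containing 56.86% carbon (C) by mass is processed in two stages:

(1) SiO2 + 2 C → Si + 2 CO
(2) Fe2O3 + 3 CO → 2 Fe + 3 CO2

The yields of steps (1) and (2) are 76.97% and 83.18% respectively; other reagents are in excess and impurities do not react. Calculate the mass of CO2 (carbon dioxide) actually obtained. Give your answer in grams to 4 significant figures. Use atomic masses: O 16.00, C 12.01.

426.9 g

Pure C = 320.0 × 0.5686 = 181.95 g.
M(C) = 12.01 g/mol.
M(CO2) = 12.01 + 2(16.00) = 44.01 g/mol.
n(C) = 181.95 / 12.01 = 15.150 mol.
Step 1 (C:CO = 2:2): theoretical n(CO) = 15.150 mol; at 76.97% yield, n(CO) = 11.661 mol.
Step 2 (CO:CO2 = 3:3): theoretical n(CO2) = 11.661 mol, so theoretical mass = 11.661 × 44.01 = 513.20 g.
At 83.18% yield, actual mass of CO2 = 513.20 × 0.8318 = 426.88 g.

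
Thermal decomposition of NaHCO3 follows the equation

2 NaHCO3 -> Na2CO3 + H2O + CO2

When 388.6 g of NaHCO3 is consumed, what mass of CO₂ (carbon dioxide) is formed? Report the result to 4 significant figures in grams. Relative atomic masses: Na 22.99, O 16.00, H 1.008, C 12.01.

101.8 g

M(NaHCO3) = 22.99 + 1.008 + 12.01 + 3(16.00) = 84.008 g/mol.
M(CO2) = 12.01 + 2(16.00) = 44.01 g/mol.
n(NaHCO3) = 388.60 g / 84.008 g/mol = 4.6257 mol.
From the equation the NaHCO3:CO2 mole ratio is 2:1, so n(CO2) = 4.6257 × 1/2 = 2.3129 mol.
Mass of CO2 = 2.3129 mol × 44.01 g/mol = 101.79 g.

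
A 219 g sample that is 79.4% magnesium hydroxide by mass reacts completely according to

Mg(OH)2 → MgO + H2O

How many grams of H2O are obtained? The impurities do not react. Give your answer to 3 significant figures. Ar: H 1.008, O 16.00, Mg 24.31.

Mass of pure Mg(OH)2 = 219 g × 0.794 = 173.9 g.
M(Mg(OH)2) = 24.31 + 2(16.00) + 2(1.008) = 58.326 g/mol.
M(H2O) = 2(1.008) + 16.00 = 18.016 g/mol.
n(Mg(OH)2) = 173.9 g / 58.326 g/mol = 2.981 mol.
From the equation the Mg(OH)2:H2O mole ratio is 1:1, so n(H2O) = 2.981 × 1/1 = 2.981 mol.
Mass of H2O = 2.981 mol × 18.016 g/mol = 53.71 g.

53.7 g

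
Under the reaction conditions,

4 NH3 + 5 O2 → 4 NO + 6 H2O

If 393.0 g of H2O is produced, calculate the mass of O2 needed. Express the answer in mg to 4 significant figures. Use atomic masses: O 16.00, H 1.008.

M(H2O) = 2(1.008) + 16.00 = 18.016 g/mol.
M(O2) = 2(16.00) = 32.00 g/mol.
n(H2O) = 393.00 g / 18.016 g/mol = 21.814 mol.
From the equation the H2O:O2 mole ratio is 6:5, so n(O2) = 21.814 × 5/6 = 18.178 mol.
Mass of O2 = 18.178 mol × 32.00 g/mol = 581.71 g.
Converting to mg: 581.71 g = 581700 mg.

581700 mg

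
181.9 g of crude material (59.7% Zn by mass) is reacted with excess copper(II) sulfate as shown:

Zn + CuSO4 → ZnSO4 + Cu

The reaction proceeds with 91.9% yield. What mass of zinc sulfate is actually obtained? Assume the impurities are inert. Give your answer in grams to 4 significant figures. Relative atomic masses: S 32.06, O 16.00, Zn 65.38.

Pure Zn available = 181.9 g × 0.597 = 108.59 g.
M(Zn) = 65.38 g/mol.
M(ZnSO4) = 65.38 + 32.06 + 4(16.00) = 161.44 g/mol.
n(Zn) = 108.59 g / 65.38 g/mol = 1.6610 mol.
From the equation the Zn:ZnSO4 mole ratio is 1:1, so n(ZnSO4) = 1.6610 × 1/1 = 1.6610 mol.
Mass of ZnSO4 = 1.6610 mol × 161.44 g/mol = 268.15 g.
Actual mass collected = 268.15 g × 0.919 = 246.43 g.

246.4 g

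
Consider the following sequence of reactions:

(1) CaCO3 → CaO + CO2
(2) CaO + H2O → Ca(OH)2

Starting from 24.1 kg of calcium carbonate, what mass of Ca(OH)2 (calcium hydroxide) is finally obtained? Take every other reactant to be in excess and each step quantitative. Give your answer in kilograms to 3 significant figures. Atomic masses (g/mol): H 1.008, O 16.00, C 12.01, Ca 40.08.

M(CaCO3) = 40.08 + 12.01 + 3(16.00) = 100.09 g/mol.
M(Ca(OH)2) = 40.08 + 2(16.00) + 2(1.008) = 74.096 g/mol.
24.1 kg = 24100 g.
n(CaCO3) = 24100 / 100.09 = 240.8 mol.
Step 1 gives a 1:1 ratio of CaCO3 to CaO, so n(CaO) = 240.8 mol.
In step 2 the CaO:Ca(OH)2 ratio is 1:1, so n(Ca(OH)2) = 240.8 mol.
Mass of Ca(OH)2 = 240.8 × 74.096 = 17840 g = 17.8 kg.

17.8 kg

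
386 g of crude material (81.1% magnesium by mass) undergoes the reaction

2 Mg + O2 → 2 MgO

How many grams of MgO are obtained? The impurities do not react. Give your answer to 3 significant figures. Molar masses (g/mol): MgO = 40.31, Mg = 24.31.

Mass of pure Mg = 386 g × 0.811 = 313.0 g.
n(Mg) = 313.0 g / 24.31 g/mol = 12.88 mol.
From the equation the Mg:MgO mole ratio is 2:2, so n(MgO) = 12.88 × 2/2 = 12.88 mol.
Mass of MgO = 12.88 mol × 40.31 g/mol = 519.1 g.

519 g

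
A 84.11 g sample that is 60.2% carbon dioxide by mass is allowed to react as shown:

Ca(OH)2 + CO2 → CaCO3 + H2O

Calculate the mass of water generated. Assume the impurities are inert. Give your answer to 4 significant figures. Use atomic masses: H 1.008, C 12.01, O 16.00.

20.73 g

Mass of pure CO2 = 84.11 g × 0.602 = 50.634 g.
M(CO2) = 12.01 + 2(16.00) = 44.01 g/mol.
M(H2O) = 2(1.008) + 16.00 = 18.016 g/mol.
n(CO2) = 50.634 g / 44.01 g/mol = 1.1505 mol.
From the equation the CO2:H2O mole ratio is 1:1, so n(H2O) = 1.1505 × 1/1 = 1.1505 mol.
Mass of H2O = 1.1505 mol × 18.016 g/mol = 20.728 g.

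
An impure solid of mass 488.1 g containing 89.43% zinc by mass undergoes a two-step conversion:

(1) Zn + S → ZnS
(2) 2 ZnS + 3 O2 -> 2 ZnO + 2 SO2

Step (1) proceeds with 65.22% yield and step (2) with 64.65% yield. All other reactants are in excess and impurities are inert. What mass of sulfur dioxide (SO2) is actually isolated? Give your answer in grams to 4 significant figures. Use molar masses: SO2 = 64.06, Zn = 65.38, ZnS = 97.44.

180.3 g

Pure Zn = 488.1 × 0.8943 = 436.51 g.
n(Zn) = 436.51 / 65.38 = 6.6765 mol.
Step 1 (Zn:ZnS = 1:1): theoretical n(ZnS) = 6.6765 mol; at 65.22% yield, n(ZnS) = 4.3544 mol.
Step 2 (ZnS:SO2 = 2:2): theoretical n(SO2) = 4.3544 mol, so theoretical mass = 4.3544 × 64.06 = 278.94 g.
At 64.65% yield, actual mass of SO2 = 278.94 × 0.6465 = 180.34 g.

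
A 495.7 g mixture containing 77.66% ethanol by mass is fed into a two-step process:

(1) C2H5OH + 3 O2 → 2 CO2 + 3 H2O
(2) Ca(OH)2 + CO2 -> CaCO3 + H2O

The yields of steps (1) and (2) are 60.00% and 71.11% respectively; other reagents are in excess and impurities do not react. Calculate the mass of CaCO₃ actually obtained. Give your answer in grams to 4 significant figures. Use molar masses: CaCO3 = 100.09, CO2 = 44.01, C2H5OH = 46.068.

713.7 g

Pure C2H5OH = 495.7 × 0.7766 = 384.96 g.
n(C2H5OH) = 384.96 / 46.068 = 8.3564 mol.
Step 1 (C2H5OH:CO2 = 1:2): theoretical n(CO2) = 16.713 mol; at 60.00% yield, n(CO2) = 10.028 mol.
Step 2 (CO2:CaCO3 = 1:1): theoretical n(CaCO3) = 10.028 mol, so theoretical mass = 10.028 × 100.09 = 1003.7 g.
At 71.11% yield, actual mass of CaCO3 = 1003.7 × 0.7111 = 713.71 g.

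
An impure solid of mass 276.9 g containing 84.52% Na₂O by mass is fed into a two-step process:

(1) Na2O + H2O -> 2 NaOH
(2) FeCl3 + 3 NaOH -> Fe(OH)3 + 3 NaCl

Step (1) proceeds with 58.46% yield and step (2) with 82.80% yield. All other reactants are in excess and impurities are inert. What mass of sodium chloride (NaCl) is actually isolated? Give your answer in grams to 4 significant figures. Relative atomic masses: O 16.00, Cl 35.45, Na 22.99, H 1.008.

Pure Na2O = 276.9 × 0.8452 = 234.04 g.
M(Na2O) = 2(22.99) + 16.00 = 61.98 g/mol.
M(NaCl) = 22.99 + 35.45 = 58.44 g/mol.
n(Na2O) = 234.04 / 61.98 = 3.7760 mol.
Step 1 (Na2O:NaOH = 1:2): theoretical n(NaOH) = 7.5520 mol; at 58.46% yield, n(NaOH) = 4.4149 mol.
Step 2 (NaOH:NaCl = 3:3): theoretical n(NaCl) = 4.4149 mol, so theoretical mass = 4.4149 × 58.44 = 258.01 g.
At 82.80% yield, actual mass of NaCl = 258.01 × 0.8280 = 213.63 g.

213.6 g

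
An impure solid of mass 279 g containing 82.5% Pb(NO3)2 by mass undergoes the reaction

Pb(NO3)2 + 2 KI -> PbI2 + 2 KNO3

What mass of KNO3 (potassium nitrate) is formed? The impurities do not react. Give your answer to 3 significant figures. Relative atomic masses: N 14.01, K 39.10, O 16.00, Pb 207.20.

Mass of pure Pb(NO3)2 = 279 g × 0.825 = 230.2 g.
M(Pb(NO3)2) = 207.20 + 2(14.01) + 6(16.00) = 331.22 g/mol.
M(KNO3) = 39.10 + 14.01 + 3(16.00) = 101.11 g/mol.
n(Pb(NO3)2) = 230.2 g / 331.22 g/mol = 0.6949 mol.
From the equation the Pb(NO3)2:KNO3 mole ratio is 1:2, so n(KNO3) = 0.6949 × 2/1 = 1.390 mol.
Mass of KNO3 = 1.390 mol × 101.11 g/mol = 140.5 g.

141 g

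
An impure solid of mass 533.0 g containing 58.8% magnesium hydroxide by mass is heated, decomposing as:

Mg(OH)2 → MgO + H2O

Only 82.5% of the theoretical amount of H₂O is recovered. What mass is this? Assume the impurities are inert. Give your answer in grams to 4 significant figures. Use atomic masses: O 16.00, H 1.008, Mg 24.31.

79.86 g

Pure Mg(OH)2 available = 533.0 g × 0.588 = 313.40 g.
M(Mg(OH)2) = 24.31 + 2(16.00) + 2(1.008) = 58.326 g/mol.
M(H2O) = 2(1.008) + 16.00 = 18.016 g/mol.
n(Mg(OH)2) = 313.40 g / 58.326 g/mol = 5.3733 mol.
From the equation the Mg(OH)2:H2O mole ratio is 1:1, so n(H2O) = 5.3733 × 1/1 = 5.3733 mol.
Mass of H2O = 5.3733 mol × 18.016 g/mol = 96.806 g.
Actual mass collected = 96.806 g × 0.825 = 79.865 g.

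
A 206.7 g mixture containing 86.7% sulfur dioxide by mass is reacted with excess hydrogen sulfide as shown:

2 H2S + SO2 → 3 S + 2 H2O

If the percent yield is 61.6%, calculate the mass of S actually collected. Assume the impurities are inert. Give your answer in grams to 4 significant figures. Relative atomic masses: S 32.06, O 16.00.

165.7 g

Pure SO2 available = 206.7 g × 0.867 = 179.21 g.
M(SO2) = 32.06 + 2(16.00) = 64.06 g/mol.
M(S) = 32.06 g/mol.
n(SO2) = 179.21 g / 64.06 g/mol = 2.7975 mol.
From the equation the SO2:S mole ratio is 1:3, so n(S) = 2.7975 × 3/1 = 8.3925 mol.
Mass of S = 8.3925 mol × 32.06 g/mol = 269.07 g.
Actual mass collected = 269.07 g × 0.616 = 165.74 g.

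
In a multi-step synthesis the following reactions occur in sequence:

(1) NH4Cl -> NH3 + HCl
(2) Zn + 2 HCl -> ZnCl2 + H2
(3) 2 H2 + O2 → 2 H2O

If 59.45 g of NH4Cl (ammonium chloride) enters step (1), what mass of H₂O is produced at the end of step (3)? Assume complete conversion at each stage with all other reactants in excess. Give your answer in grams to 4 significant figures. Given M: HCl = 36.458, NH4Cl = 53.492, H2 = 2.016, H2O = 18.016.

n(NH4Cl) = 59.45 / 53.492 = 1.1114 mol.
Reaction (1): NH4Cl→HCl ratio 1:1 ⇒ n(HCl) = 1.1114 mol.
Reaction (2): HCl→H2 ratio 2:1 ⇒ n(H2) = 0.55569 mol.
Reaction (3): H2→H2O ratio 2:2 ⇒ n(H2O) = 0.55569 mol.
Mass of H2O = 0.55569 × 18.016 = 10.011 g.

10.01 g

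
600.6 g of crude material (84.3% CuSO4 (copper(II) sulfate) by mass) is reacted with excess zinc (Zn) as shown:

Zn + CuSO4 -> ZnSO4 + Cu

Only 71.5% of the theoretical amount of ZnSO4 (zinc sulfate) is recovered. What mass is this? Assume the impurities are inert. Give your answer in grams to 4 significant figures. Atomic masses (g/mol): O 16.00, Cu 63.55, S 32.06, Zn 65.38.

Pure CuSO4 available = 600.6 g × 0.843 = 506.31 g.
M(CuSO4) = 63.55 + 32.06 + 4(16.00) = 159.61 g/mol.
M(ZnSO4) = 65.38 + 32.06 + 4(16.00) = 161.44 g/mol.
n(CuSO4) = 506.31 g / 159.61 g/mol = 3.1721 mol.
From the equation the CuSO4:ZnSO4 mole ratio is 1:1, so n(ZnSO4) = 3.1721 × 1/1 = 3.1721 mol.
Mass of ZnSO4 = 3.1721 mol × 161.44 g/mol = 512.11 g.
Actual mass collected = 512.11 g × 0.715 = 366.16 g.

366.2 g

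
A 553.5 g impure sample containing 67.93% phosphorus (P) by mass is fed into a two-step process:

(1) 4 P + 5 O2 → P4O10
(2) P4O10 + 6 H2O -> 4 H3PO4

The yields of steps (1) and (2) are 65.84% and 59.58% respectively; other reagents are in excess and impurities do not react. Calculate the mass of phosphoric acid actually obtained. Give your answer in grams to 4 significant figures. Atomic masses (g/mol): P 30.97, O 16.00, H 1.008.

Pure P = 553.5 × 0.6793 = 375.99 g.
M(P) = 30.97 g/mol.
M(H3PO4) = 3(1.008) + 30.97 + 4(16.00) = 97.994 g/mol.
n(P) = 375.99 / 30.97 = 12.141 mol.
Step 1 (P:P4O10 = 4:1): theoretical n(P4O10) = 3.0351 mol; at 65.84% yield, n(P4O10) = 1.9983 mol.
Step 2 (P4O10:H3PO4 = 1:4): theoretical n(H3PO4) = 7.9933 mol, so theoretical mass = 7.9933 × 97.994 = 783.30 g.
At 59.58% yield, actual mass of H3PO4 = 783.30 × 0.5958 = 466.69 g.

466.7 g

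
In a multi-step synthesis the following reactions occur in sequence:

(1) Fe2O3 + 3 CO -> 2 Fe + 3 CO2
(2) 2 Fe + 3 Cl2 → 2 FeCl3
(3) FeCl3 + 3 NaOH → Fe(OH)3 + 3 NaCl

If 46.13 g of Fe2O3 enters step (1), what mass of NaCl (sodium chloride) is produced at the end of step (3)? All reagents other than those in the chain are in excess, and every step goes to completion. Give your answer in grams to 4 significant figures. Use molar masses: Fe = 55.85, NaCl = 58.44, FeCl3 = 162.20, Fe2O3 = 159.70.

n(Fe2O3) = 46.13 / 159.70 = 0.28885 mol.
Reaction (1): Fe2O3→Fe ratio 1:2 ⇒ n(Fe) = 0.57771 mol.
Reaction (2): Fe→FeCl3 ratio 2:2 ⇒ n(FeCl3) = 0.57771 mol.
Reaction (3): FeCl3→NaCl ratio 1:3 ⇒ n(NaCl) = 1.7331 mol.
Mass of NaCl = 1.7331 × 58.44 = 101.28 g.

101.3 g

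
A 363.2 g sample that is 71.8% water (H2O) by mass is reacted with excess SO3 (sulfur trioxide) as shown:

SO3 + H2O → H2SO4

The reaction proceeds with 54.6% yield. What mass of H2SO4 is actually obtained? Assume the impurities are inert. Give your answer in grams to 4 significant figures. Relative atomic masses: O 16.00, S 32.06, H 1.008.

775.1 g

Pure H2O available = 363.2 g × 0.718 = 260.78 g.
M(H2O) = 2(1.008) + 16.00 = 18.016 g/mol.
M(H2SO4) = 2(1.008) + 32.06 + 4(16.00) = 98.076 g/mol.
n(H2O) = 260.78 g / 18.016 g/mol = 14.475 mol.
From the equation the H2O:H2SO4 mole ratio is 1:1, so n(H2SO4) = 14.475 × 1/1 = 14.475 mol.
Mass of H2SO4 = 14.475 mol × 98.076 g/mol = 1419.6 g.
Actual mass collected = 1419.6 g × 0.546 = 775.12 g.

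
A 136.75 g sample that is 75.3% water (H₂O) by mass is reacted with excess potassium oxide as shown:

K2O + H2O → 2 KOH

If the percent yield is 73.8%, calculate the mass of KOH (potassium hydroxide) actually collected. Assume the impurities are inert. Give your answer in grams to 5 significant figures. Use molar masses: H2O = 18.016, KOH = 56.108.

473.34 g

Pure H2O available = 136.75 g × 0.753 = 102.973 g.
n(H2O) = 102.973 g / 18.016 g/mol = 5.71563 mol.
From the equation the H2O:KOH mole ratio is 1:2, so n(KOH) = 5.71563 × 2/1 = 11.4313 mol.
Mass of KOH = 11.4313 mol × 56.108 g/mol = 641.385 g.
Actual mass collected = 641.385 g × 0.738 = 473.342 g.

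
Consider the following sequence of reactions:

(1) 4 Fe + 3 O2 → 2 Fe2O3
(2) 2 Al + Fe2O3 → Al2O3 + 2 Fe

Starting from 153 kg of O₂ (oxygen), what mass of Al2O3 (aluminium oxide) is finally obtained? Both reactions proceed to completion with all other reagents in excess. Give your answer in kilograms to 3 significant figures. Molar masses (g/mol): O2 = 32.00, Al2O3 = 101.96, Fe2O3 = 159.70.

325 kg

153 kg = 153000 g.
n(O2) = 153000 / 32.00 = 4781 mol.
Step 1 gives a 3:2 ratio of O2 to Fe2O3, so n(Fe2O3) = 3188 mol.
In step 2 the Fe2O3:Al2O3 ratio is 1:1, so n(Al2O3) = 3188 mol.
Mass of Al2O3 = 3188 × 101.96 = 325000 g = 325 kg.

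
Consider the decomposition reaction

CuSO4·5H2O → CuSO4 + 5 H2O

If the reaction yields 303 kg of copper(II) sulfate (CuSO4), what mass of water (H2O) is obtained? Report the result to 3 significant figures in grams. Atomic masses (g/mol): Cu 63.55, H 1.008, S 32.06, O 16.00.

171000 g

M(CuSO4) = 63.55 + 32.06 + 4(16.00) = 159.61 g/mol.
M(H2O) = 2(1.008) + 16.00 = 18.016 g/mol.
Convert: 303 kg = 303000 g.
n(CuSO4) = 303000 g / 159.61 g/mol = 1898 mol.
From the equation the CuSO4:H2O mole ratio is 1:5, so n(H2O) = 1898 × 5/1 = 9492 mol.
Mass of H2O = 9492 mol × 18.016 g/mol = 171000 g.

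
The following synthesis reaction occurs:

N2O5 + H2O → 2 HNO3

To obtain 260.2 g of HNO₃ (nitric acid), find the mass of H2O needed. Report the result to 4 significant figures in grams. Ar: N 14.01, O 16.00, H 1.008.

37.19 g

M(HNO3) = 1.008 + 14.01 + 3(16.00) = 63.018 g/mol.
M(H2O) = 2(1.008) + 16.00 = 18.016 g/mol.
n(HNO3) = 260.20 g / 63.018 g/mol = 4.1290 mol.
From the equation the HNO3:H2O mole ratio is 2:1, so n(H2O) = 4.1290 × 1/2 = 2.0645 mol.
Mass of H2O = 2.0645 mol × 18.016 g/mol = 37.194 g.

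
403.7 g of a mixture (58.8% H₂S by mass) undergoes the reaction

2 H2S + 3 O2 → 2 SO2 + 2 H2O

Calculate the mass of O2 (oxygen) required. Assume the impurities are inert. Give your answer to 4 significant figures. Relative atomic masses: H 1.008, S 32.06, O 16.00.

Mass of pure H2S = 403.7 g × 0.588 = 237.38 g.
M(H2S) = 2(1.008) + 32.06 = 34.076 g/mol.
M(O2) = 2(16.00) = 32.00 g/mol.
n(H2S) = 237.38 g / 34.076 g/mol = 6.9661 mol.
From the equation the H2S:O2 mole ratio is 2:3, so n(O2) = 6.9661 × 3/2 = 10.449 mol.
Mass of O2 = 10.449 mol × 32.00 g/mol = 334.37 g.

334.4 g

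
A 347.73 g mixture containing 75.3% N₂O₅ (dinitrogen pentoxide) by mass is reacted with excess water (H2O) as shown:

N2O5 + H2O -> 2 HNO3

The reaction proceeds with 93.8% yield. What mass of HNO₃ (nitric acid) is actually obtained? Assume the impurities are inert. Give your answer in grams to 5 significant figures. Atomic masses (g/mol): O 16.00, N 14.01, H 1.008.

286.57 g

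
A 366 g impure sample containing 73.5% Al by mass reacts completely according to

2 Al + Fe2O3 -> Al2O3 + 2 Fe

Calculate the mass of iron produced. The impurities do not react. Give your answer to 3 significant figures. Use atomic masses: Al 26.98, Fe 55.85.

Mass of pure Al = 366 g × 0.735 = 269.0 g.
M(Al) = 26.98 g/mol.
M(Fe) = 55.85 g/mol.
n(Al) = 269.0 g / 26.98 g/mol = 9.971 mol.
From the equation the Al:Fe mole ratio is 2:2, so n(Fe) = 9.971 × 2/2 = 9.971 mol.
Mass of Fe = 9.971 mol × 55.85 g/mol = 556.9 g.

557 g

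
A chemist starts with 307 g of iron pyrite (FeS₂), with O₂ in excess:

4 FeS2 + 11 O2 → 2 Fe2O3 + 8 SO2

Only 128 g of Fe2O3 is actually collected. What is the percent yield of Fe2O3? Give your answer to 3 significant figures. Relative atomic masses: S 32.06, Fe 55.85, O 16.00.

62.6 %

M(FeS2) = 55.85 + 2(32.06) = 119.97 g/mol.
M(Fe2O3) = 2(55.85) + 3(16.00) = 159.70 g/mol.
n(FeS2) = 307.0 g / 119.97 g/mol = 2.559 mol.
From the equation the FeS2:Fe2O3 mole ratio is 4:2, so n(Fe2O3) = 2.559 × 2/4 = 1.279 mol.
Mass of Fe2O3 = 1.279 mol × 159.70 g/mol = 204.3 g.
This is the theoretical yield. Percent yield = 128 g / 204.3 g × 100% = 62.64%.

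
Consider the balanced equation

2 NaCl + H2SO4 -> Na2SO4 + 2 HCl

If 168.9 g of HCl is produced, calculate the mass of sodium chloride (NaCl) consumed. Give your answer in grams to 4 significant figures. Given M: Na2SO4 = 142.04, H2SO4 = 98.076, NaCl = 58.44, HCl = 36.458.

n(HCl) = 168.90 g / 36.458 g/mol = 4.6327 mol.
From the equation the HCl:NaCl mole ratio is 2:2, so n(NaCl) = 4.6327 × 2/2 = 4.6327 mol.
Mass of NaCl = 4.6327 mol × 58.44 g/mol = 270.74 g.

270.7 g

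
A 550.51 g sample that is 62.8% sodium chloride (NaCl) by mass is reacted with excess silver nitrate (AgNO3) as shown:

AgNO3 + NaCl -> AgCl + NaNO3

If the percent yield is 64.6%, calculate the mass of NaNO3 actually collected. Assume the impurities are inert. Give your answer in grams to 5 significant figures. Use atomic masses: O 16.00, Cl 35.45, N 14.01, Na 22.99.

324.84 g

Pure NaCl available = 550.51 g × 0.628 = 345.720 g.
M(NaCl) = 22.99 + 35.45 = 58.44 g/mol.
M(NaNO3) = 22.99 + 14.01 + 3(16.00) = 85.00 g/mol.
n(NaCl) = 345.720 g / 58.44 g/mol = 5.91582 mol.
From the equation the NaCl:NaNO3 mole ratio is 1:1, so n(NaNO3) = 5.91582 × 1/1 = 5.91582 mol.
Mass of NaNO3 = 5.91582 mol × 85.00 g/mol = 502.844 g.
Actual mass collected = 502.844 g × 0.646 = 324.837 g.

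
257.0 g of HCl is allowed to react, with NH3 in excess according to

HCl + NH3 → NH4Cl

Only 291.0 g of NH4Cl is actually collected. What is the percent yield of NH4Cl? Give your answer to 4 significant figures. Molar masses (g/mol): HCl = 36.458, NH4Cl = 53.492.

n(HCl) = 257.00 g / 36.458 g/mol = 7.0492 mol.
From the equation the HCl:NH4Cl mole ratio is 1:1, so n(NH4Cl) = 7.0492 × 1/1 = 7.0492 mol.
Mass of NH4Cl = 7.0492 mol × 53.492 g/mol = 377.08 g.
This is the theoretical yield. Percent yield = 291.0 g / 377.08 g × 100% = 77.173%.

77.17 %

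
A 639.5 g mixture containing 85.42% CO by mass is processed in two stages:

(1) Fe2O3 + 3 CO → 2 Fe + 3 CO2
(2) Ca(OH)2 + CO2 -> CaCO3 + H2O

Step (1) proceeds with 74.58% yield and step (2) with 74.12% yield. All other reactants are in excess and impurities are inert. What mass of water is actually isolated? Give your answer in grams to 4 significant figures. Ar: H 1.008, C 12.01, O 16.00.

194.2 g

Pure CO = 639.5 × 0.8542 = 546.26 g.
M(CO) = 12.01 + 16.00 = 28.01 g/mol.
M(H2O) = 2(1.008) + 16.00 = 18.016 g/mol.
n(CO) = 546.26 / 28.01 = 19.502 mol.
Step 1 (CO:CO2 = 3:3): theoretical n(CO2) = 19.502 mol; at 74.58% yield, n(CO2) = 14.545 mol.
Step 2 (CO2:H2O = 1:1): theoretical n(H2O) = 14.545 mol, so theoretical mass = 14.545 × 18.016 = 262.04 g.
At 74.12% yield, actual mass of H2O = 262.04 × 0.7412 = 194.22 g.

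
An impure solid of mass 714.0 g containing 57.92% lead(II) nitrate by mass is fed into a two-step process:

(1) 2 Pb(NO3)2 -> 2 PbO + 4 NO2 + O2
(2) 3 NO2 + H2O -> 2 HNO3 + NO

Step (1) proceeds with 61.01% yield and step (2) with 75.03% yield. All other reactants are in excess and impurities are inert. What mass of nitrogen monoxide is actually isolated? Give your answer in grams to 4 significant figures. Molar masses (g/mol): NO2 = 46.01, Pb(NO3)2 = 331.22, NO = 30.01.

Pure Pb(NO3)2 = 714.0 × 0.5792 = 413.55 g.
n(Pb(NO3)2) = 413.55 / 331.22 = 1.2486 mol.
Step 1 (Pb(NO3)2:NO2 = 2:4): theoretical n(NO2) = 2.4971 mol; at 61.01% yield, n(NO2) = 1.5235 mol.
Step 2 (NO2:NO = 3:1): theoretical n(NO) = 0.50783 mol, so theoretical mass = 0.50783 × 30.01 = 15.240 g.
At 75.03% yield, actual mass of NO = 15.240 × 0.7503 = 11.435 g.

11.43 g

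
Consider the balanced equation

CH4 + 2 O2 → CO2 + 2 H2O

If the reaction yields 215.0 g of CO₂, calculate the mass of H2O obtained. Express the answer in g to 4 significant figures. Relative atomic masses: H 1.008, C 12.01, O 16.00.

176.0 g

M(CO2) = 12.01 + 2(16.00) = 44.01 g/mol.
M(H2O) = 2(1.008) + 16.00 = 18.016 g/mol.
n(CO2) = 215.00 g / 44.01 g/mol = 4.8853 mol.
From the equation the CO2:H2O mole ratio is 1:2, so n(H2O) = 4.8853 × 2/1 = 9.7705 mol.
Mass of H2O = 9.7705 mol × 18.016 g/mol = 176.03 g.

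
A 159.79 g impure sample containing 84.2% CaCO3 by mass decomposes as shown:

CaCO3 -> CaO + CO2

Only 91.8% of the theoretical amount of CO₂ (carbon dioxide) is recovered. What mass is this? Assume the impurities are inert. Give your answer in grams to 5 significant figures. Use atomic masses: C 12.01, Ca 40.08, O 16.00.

54.308 g

Pure CaCO3 available = 159.79 g × 0.842 = 134.543 g.
M(CaCO3) = 40.08 + 12.01 + 3(16.00) = 100.09 g/mol.
M(CO2) = 12.01 + 2(16.00) = 44.01 g/mol.
n(CaCO3) = 134.543 g / 100.09 g/mol = 1.34422 mol.
From the equation the CaCO3:CO2 mole ratio is 1:1, so n(CO2) = 1.34422 × 1/1 = 1.34422 mol.
Mass of CO2 = 1.34422 mol × 44.01 g/mol = 59.1592 g.
Actual mass collected = 59.1592 g × 0.918 = 54.3082 g.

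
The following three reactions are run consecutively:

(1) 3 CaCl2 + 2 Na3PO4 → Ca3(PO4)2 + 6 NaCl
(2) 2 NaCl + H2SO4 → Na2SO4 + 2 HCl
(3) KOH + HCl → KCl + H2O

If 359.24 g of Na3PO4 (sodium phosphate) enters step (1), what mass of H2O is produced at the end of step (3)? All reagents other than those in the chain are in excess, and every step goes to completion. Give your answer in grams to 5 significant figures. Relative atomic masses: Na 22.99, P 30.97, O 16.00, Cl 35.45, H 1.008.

118.43 g

M(Na3PO4) = 3(22.99) + 30.97 + 4(16.00) = 163.94 g/mol.
M(H2O) = 2(1.008) + 16.00 = 18.016 g/mol.
n(Na3PO4) = 359.24 / 163.94 = 2.19129 mol.
Reaction (1): Na3PO4→NaCl ratio 2:6 ⇒ n(NaCl) = 6.57387 mol.
Reaction (2): NaCl→HCl ratio 2:2 ⇒ n(HCl) = 6.57387 mol.
Reaction (3): HCl→H2O ratio 1:1 ⇒ n(H2O) = 6.57387 mol.
Mass of H2O = 6.57387 × 18.016 = 118.435 g.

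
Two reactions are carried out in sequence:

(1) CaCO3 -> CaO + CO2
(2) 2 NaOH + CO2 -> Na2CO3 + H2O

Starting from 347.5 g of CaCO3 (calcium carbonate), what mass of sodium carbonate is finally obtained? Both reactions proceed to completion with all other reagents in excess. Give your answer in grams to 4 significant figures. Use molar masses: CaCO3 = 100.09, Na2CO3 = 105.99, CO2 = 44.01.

368.0 g

n(CaCO3) = 347.50 / 100.09 = 3.4719 mol.
Step 1 gives a 1:1 ratio of CaCO3 to CO2, so n(CO2) = 3.4719 mol.
In step 2 the CO2:Na2CO3 ratio is 1:1, so n(Na2CO3) = 3.4719 mol.
Mass of Na2CO3 = 3.4719 × 105.99 = 367.98 g.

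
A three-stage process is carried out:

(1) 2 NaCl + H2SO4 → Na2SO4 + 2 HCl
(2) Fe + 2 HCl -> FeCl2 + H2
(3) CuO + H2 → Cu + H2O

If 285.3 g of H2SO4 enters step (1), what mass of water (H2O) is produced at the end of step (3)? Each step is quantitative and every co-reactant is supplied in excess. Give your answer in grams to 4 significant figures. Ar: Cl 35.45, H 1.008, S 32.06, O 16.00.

52.41 g

M(H2SO4) = 2(1.008) + 32.06 + 4(16.00) = 98.076 g/mol.
M(H2O) = 2(1.008) + 16.00 = 18.016 g/mol.
n(H2SO4) = 285.3 / 98.076 = 2.9090 mol.
Reaction (1): H2SO4→HCl ratio 1:2 ⇒ n(HCl) = 5.8179 mol.
Reaction (2): HCl→H2 ratio 2:1 ⇒ n(H2) = 2.9090 mol.
Reaction (3): H2→H2O ratio 1:1 ⇒ n(H2O) = 2.9090 mol.
Mass of H2O = 2.9090 × 18.016 = 52.408 g.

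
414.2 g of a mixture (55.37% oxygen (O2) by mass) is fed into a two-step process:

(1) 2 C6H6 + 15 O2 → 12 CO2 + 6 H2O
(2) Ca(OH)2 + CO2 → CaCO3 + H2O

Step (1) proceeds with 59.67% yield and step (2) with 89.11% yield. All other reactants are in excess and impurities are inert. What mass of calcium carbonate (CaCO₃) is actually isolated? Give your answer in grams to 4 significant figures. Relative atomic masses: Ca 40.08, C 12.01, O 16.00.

305.1 g

Pure O2 = 414.2 × 0.5537 = 229.34 g.
M(O2) = 2(16.00) = 32.00 g/mol.
M(CaCO3) = 40.08 + 12.01 + 3(16.00) = 100.09 g/mol.
n(O2) = 229.34 / 32.00 = 7.1670 mol.
Step 1 (O2:CO2 = 15:12): theoretical n(CO2) = 5.7336 mol; at 59.67% yield, n(CO2) = 3.4212 mol.
Step 2 (CO2:CaCO3 = 1:1): theoretical n(CaCO3) = 3.4212 mol, so theoretical mass = 3.4212 × 100.09 = 342.43 g.
At 89.11% yield, actual mass of CaCO3 = 342.43 × 0.8911 = 305.14 g.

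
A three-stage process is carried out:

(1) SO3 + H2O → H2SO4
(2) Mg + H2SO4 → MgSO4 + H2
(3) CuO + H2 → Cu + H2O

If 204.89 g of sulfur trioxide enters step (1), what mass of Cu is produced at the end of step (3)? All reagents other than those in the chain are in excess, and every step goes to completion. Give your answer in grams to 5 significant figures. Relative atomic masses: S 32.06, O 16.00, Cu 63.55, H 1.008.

M(SO3) = 32.06 + 3(16.00) = 80.06 g/mol.
M(Cu) = 63.55 g/mol.
n(SO3) = 204.89 / 80.06 = 2.55921 mol.
Reaction (1): SO3→H2SO4 ratio 1:1 ⇒ n(H2SO4) = 2.55921 mol.
Reaction (2): H2SO4→H2 ratio 1:1 ⇒ n(H2) = 2.55921 mol.
Reaction (3): H2→Cu ratio 1:1 ⇒ n(Cu) = 2.55921 mol.
Mass of Cu = 2.55921 × 63.55 = 162.638 g.

162.64 g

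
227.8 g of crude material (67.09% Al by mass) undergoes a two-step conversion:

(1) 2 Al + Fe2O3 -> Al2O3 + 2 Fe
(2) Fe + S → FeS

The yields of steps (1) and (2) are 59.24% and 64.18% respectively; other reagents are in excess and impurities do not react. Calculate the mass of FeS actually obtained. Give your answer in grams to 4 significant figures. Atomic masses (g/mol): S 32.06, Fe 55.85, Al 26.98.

189.3 g

Pure Al = 227.8 × 0.6709 = 152.83 g.
M(Al) = 26.98 g/mol.
M(FeS) = 55.85 + 32.06 = 87.91 g/mol.
n(Al) = 152.83 / 26.98 = 5.6646 mol.
Step 1 (Al:Fe = 2:2): theoretical n(Fe) = 5.6646 mol; at 59.24% yield, n(Fe) = 3.3557 mol.
Step 2 (Fe:FeS = 1:1): theoretical n(FeS) = 3.3557 mol, so theoretical mass = 3.3557 × 87.91 = 295.00 g.
At 64.18% yield, actual mass of FeS = 295.00 × 0.6418 = 189.33 g.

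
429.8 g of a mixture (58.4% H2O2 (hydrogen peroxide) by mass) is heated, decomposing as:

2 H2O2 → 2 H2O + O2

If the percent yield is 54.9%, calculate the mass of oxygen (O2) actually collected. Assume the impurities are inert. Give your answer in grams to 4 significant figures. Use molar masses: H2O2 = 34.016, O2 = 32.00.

64.82 g

Pure H2O2 available = 429.8 g × 0.584 = 251.00 g.
n(H2O2) = 251.00 g / 34.016 g/mol = 7.3790 mol.
From the equation the H2O2:O2 mole ratio is 2:1, so n(O2) = 7.3790 × 1/2 = 3.6895 mol.
Mass of O2 = 3.6895 mol × 32.00 g/mol = 118.06 g.
Actual mass collected = 118.06 g × 0.549 = 64.817 g.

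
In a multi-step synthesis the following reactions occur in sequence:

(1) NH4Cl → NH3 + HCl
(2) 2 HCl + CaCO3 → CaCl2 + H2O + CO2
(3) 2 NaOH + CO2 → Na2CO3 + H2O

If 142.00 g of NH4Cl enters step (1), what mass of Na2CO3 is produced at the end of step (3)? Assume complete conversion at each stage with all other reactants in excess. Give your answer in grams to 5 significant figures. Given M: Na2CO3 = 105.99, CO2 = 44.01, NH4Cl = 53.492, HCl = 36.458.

n(NH4Cl) = 142.00 / 53.492 = 2.65460 mol.
Reaction (1): NH4Cl→HCl ratio 1:1 ⇒ n(HCl) = 2.65460 mol.
Reaction (2): HCl→CO2 ratio 2:1 ⇒ n(CO2) = 1.32730 mol.
Reaction (3): CO2→Na2CO3 ratio 1:1 ⇒ n(Na2CO3) = 1.32730 mol.
Mass of Na2CO3 = 1.32730 × 105.99 = 140.681 g.

140.68 g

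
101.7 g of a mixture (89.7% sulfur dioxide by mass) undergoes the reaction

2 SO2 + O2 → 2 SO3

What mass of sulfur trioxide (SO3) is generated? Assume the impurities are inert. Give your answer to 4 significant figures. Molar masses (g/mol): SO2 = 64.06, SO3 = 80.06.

114.0 g

Mass of pure SO2 = 101.7 g × 0.897 = 91.225 g.
n(SO2) = 91.225 g / 64.06 g/mol = 1.4241 mol.
From the equation the SO2:SO3 mole ratio is 2:2, so n(SO3) = 1.4241 × 2/2 = 1.4241 mol.
Mass of SO3 = 1.4241 mol × 80.06 g/mol = 114.01 g.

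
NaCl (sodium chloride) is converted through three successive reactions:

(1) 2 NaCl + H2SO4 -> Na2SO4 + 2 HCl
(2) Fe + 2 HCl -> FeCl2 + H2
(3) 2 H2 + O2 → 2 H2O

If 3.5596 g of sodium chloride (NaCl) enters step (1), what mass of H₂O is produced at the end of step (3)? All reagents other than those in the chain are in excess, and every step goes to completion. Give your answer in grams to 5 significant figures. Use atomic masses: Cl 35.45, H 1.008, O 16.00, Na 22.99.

0.54868 g

M(NaCl) = 22.99 + 35.45 = 58.44 g/mol.
M(H2O) = 2(1.008) + 16.00 = 18.016 g/mol.
n(NaCl) = 3.5596 / 58.44 = 0.0609103 mol.
Reaction (1): NaCl→HCl ratio 2:2 ⇒ n(HCl) = 0.0609103 mol.
Reaction (2): HCl→H2 ratio 2:1 ⇒ n(H2) = 0.0304552 mol.
Reaction (3): H2→H2O ratio 2:2 ⇒ n(H2O) = 0.0304552 mol.
Mass of H2O = 0.0304552 × 18.016 = 0.548680 g.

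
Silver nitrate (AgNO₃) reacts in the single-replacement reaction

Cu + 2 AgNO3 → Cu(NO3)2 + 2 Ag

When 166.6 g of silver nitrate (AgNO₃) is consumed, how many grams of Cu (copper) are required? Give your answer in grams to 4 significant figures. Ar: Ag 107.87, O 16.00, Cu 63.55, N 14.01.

M(AgNO3) = 107.87 + 14.01 + 3(16.00) = 169.88 g/mol.
M(Cu) = 63.55 g/mol.
n(AgNO3) = 166.60 g / 169.88 g/mol = 0.98069 mol.
From the equation the AgNO3:Cu mole ratio is 2:1, so n(Cu) = 0.98069 × 1/2 = 0.49035 mol.
Mass of Cu = 0.49035 mol × 63.55 g/mol = 31.161 g.

31.16 g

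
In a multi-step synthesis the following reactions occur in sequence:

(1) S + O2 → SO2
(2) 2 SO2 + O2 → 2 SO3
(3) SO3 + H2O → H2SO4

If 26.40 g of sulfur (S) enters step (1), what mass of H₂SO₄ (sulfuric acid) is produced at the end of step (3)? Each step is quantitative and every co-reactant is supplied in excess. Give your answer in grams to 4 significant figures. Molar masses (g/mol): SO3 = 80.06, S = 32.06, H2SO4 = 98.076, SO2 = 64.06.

n(S) = 26.40 / 32.06 = 0.82346 mol.
Reaction (1): S→SO2 ratio 1:1 ⇒ n(SO2) = 0.82346 mol.
Reaction (2): SO2→SO3 ratio 2:2 ⇒ n(SO3) = 0.82346 mol.
Reaction (3): SO3→H2SO4 ratio 1:1 ⇒ n(H2SO4) = 0.82346 mol.
Mass of H2SO4 = 0.82346 × 98.076 = 80.761 g.

80.76 g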